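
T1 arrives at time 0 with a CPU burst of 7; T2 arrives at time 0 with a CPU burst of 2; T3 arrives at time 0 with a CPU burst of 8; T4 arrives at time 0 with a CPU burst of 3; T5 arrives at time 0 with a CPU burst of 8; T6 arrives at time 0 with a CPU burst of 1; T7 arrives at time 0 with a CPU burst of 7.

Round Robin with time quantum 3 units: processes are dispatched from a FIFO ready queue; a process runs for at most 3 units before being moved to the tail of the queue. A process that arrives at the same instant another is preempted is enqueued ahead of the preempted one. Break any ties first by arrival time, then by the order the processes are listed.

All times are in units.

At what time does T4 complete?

Timeline: | T1 0-3 | T2 3-5 | T3 5-8 | T4 8-11 | T5 11-14 | T6 14-15 | T7 15-18 | T1 18-21 | T3 21-24 | T5 24-27 | T7 27-30 | T1 30-31 | T3 31-33 | T5 33-35 | T7 35-36 |
Completion: T1=31  T2=5  T3=33  T4=11  T5=35  T6=15  T7=36

11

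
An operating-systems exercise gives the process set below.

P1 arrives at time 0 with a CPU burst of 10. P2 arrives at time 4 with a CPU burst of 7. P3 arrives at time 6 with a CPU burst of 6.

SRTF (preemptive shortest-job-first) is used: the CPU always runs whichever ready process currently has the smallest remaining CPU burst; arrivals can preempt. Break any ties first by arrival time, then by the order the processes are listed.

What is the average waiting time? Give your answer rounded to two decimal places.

Gantt: | P1 0-10 | P3 10-16 | P2 16-23 |
Completion: P1=10  P2=23  P3=16
Turnaround (C−A): P1=10  P2=19  P3=10
Waiting times: P1=0, P2=12, P3=4
Average waiting = (0+12+4) / 3 = 16/3 = 5.33

5.33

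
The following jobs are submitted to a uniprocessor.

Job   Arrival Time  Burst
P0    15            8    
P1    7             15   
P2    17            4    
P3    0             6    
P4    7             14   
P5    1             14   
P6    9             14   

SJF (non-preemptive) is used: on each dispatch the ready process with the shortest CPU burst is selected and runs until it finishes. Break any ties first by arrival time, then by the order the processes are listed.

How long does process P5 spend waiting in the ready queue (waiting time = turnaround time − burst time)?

Timeline: | P3 0-6 | P5 6-20 | P2 20-24 | P0 24-32 | P4 32-46 | P6 46-60 | P1 60-75 |
Completion: P0=32  P1=75  P2=24  P3=6  P4=46  P5=20  P6=60
Waiting(P5) = turnaround − burst = 19 − 14 = 5

5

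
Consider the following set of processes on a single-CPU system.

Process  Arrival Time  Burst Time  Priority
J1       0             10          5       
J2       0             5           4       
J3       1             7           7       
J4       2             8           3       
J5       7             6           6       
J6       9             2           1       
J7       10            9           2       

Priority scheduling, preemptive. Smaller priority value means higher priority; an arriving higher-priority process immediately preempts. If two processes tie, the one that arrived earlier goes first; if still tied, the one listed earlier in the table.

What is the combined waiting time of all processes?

121

Timeline: | J2 0-2 | J4 2-9 | J6 9-11 | J7 11-20 | J4 20-21 | J2 21-24 | J1 24-34 | J5 34-40 | J3 40-47 |
Completion: J1=34  J2=24  J3=47  J4=21  J5=40  J6=11  J7=20
Turnaround (C−A): J1=34  J2=24  J3=46  J4=19  J5=33  J6=2  J7=10
Waiting = turnaround − burst: J1=24, J2=19, J3=39, J4=11, J5=27, J6=0, J7=1
Total waiting = 24 + 19 + 39 + 11 + 27 + 0 + 1 = 121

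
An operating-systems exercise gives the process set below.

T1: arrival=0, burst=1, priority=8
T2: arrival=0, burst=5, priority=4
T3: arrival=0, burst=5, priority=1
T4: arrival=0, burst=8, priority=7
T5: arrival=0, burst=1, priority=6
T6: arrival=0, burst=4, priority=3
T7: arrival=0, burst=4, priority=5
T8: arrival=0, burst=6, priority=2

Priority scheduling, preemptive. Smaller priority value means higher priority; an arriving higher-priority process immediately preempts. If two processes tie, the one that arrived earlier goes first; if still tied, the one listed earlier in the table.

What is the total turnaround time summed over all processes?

Gantt: | T3 0-5 | T8 5-11 | T6 11-15 | T2 15-20 | T7 20-24 | T5 24-25 | T4 25-33 | T1 33-34 |
Completion: T1=34  T2=20  T3=5  T4=33  T5=25  T6=15  T7=24  T8=11
Turnaround = completion − arrival: T1=34, T2=20, T3=5, T4=33, T5=25, T6=15, T7=24, T8=11
Total turnaround = 34 + 20 + 5 + 33 + 25 + 15 + 24 + 11 = 167

167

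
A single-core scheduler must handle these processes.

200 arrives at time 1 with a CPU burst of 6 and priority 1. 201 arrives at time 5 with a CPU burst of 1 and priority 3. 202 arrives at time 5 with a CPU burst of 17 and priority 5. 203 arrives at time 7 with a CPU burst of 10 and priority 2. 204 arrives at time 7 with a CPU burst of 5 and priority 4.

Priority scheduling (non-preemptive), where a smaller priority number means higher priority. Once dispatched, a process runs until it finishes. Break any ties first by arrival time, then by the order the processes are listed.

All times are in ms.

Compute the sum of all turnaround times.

80

Schedule: | idle 0-1 | 200 1-7 | 203 7-17 | 201 17-18 | 204 18-23 | 202 23-40 |
Completion: 200=7  201=18  202=40  203=17  204=23
Turnaround (C−A): 200=6  201=13  202=35  203=10  204=16
Turnaround = completion − arrival: 200=6, 201=13, 202=35, 203=10, 204=16
Total turnaround = 6 + 13 + 35 + 10 + 16 = 80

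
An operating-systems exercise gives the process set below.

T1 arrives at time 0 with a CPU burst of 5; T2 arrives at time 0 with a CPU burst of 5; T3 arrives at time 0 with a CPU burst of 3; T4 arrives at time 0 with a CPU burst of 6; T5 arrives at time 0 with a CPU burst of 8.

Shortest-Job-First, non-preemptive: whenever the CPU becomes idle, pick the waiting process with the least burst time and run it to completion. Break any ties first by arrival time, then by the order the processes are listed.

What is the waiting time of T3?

Gantt: | T3 0-3 | T1 3-8 | T2 8-13 | T4 13-19 | T5 19-27 |
Completion: T1=8  T2=13  T3=3  T4=19  T5=27
Waiting(T3) = turnaround − burst = 3 − 3 = 0

0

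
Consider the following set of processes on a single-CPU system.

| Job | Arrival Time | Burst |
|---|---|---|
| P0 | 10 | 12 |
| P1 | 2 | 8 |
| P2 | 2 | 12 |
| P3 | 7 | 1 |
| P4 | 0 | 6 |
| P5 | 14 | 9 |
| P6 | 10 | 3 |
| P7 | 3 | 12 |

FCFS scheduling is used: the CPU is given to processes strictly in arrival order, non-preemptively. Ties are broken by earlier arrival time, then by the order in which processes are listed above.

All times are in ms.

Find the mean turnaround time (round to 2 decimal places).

Schedule: | P4 0-6 | P1 6-14 | P2 14-26 | P7 26-38 | P3 38-39 | P0 39-51 | P6 51-54 | P5 54-63 |
Completion: P0=51  P1=14  P2=26  P3=39  P4=6  P5=63  P6=54  P7=38
Turnaround (C−A): P0=41  P1=12  P2=24  P3=32  P4=6  P5=49  P6=44  P7=35
Turnaround times: P0=41, P1=12, P2=24, P3=32, P4=6, P5=49, P6=44, P7=35
Average turnaround = (41+12+24+32+6+49+44+35) / 8 = 243/8 = 30.38

30.38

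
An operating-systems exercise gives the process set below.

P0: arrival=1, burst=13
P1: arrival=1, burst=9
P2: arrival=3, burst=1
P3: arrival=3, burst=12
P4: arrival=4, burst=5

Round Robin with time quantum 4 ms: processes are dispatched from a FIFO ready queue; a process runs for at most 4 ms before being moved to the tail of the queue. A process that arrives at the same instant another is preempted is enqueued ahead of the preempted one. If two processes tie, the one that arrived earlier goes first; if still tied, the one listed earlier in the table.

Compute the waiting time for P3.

Gantt: | idle 0-1 | P0 1-5 | P1 5-9 | P2 9-10 | P3 10-14 | P4 14-18 | P0 18-22 | P1 22-26 | P3 26-30 | P4 30-31 | P0 31-35 | P1 35-36 | P3 36-40 | P0 40-41 |
Completion: P0=41  P1=36  P2=10  P3=40  P4=31
Waiting(P3) = turnaround − burst = 37 − 12 = 25

25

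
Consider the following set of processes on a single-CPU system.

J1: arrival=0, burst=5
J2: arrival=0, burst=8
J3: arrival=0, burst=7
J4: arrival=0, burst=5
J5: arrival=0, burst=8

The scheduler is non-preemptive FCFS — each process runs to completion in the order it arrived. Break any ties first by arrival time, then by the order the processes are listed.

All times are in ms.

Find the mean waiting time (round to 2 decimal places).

12.60

Gantt: | J1 0-5 | J2 5-13 | J3 13-20 | J4 20-25 | J5 25-33 |
Completion: J1=5  J2=13  J3=20  J4=25  J5=33
Turnaround (C−A): J1=5  J2=13  J3=20  J4=25  J5=33
Waiting times: J1=0, J2=5, J3=13, J4=20, J5=25
Average waiting = (0+5+13+20+25) / 5 = 63/5 = 12.60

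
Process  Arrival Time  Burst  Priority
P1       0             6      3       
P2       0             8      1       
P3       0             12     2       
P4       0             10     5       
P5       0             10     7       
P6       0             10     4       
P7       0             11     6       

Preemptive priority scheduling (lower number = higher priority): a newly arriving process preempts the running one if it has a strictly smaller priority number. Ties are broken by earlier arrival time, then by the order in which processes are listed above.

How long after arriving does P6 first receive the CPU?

Schedule: | P2 0-8 | P3 8-20 | P1 20-26 | P6 26-36 | P4 36-46 | P7 46-57 | P5 57-67 |
Completion: P1=26  P2=8  P3=20  P4=46  P5=67  P6=36  P7=57
Response(P6) = first start − arrival = 26 − 0 = 26

26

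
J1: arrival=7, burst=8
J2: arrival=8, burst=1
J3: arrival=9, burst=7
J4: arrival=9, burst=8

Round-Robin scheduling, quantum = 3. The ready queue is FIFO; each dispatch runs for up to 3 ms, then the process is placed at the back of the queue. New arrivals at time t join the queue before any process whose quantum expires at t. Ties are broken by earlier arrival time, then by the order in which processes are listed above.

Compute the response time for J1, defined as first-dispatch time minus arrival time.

0

Timeline: | idle 0-7 | J1 7-10 | J2 10-11 | J3 11-14 | J4 14-17 | J1 17-20 | J3 20-23 | J4 23-26 | J1 26-28 | J3 28-29 | J4 29-31 |
Completion: J1=28  J2=11  J3=29  J4=31
Response(J1) = first start − arrival = 7 − 7 = 0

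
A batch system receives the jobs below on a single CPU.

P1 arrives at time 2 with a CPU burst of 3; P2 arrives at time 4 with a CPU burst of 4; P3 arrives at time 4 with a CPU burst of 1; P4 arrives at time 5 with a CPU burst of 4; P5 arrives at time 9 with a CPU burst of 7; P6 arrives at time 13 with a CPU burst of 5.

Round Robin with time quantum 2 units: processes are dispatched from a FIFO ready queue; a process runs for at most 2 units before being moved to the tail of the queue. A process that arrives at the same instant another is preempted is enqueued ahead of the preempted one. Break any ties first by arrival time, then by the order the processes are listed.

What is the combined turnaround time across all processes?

57

Gantt: | idle 0-2 | P1 2-4 | P2 4-6 | P3 6-7 | P1 7-8 | P4 8-10 | P2 10-12 | P5 12-14 | P4 14-16 | P6 16-18 | P5 18-20 | P6 20-22 | P5 22-24 | P6 24-25 | P5 25-26 |
Completion: P1=8  P2=12  P3=7  P4=16  P5=26  P6=25
Turnaround (C−A): P1=6  P2=8  P3=3  P4=11  P5=17  P6=12
Turnaround = completion − arrival: P1=6, P2=8, P3=3, P4=11, P5=17, P6=12
Total turnaround = 6 + 8 + 3 + 11 + 17 + 12 = 57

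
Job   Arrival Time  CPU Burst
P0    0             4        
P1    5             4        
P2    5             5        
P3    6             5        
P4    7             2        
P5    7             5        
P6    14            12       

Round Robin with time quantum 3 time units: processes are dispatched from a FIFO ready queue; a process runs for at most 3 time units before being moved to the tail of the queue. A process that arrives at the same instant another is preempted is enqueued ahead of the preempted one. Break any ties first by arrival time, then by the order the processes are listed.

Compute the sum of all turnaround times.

112

Schedule: | P0 0-4 | idle 4-5 | P1 5-8 | P2 8-11 | P3 11-14 | P4 14-16 | P5 16-19 | P1 19-20 | P2 20-22 | P6 22-25 | P3 25-27 | P5 27-29 | P6 29-38 |
Completion: P0=4  P1=20  P2=22  P3=27  P4=16  P5=29  P6=38
Turnaround (C−A): P0=4  P1=15  P2=17  P3=21  P4=9  P5=22  P6=24
Turnaround = completion − arrival: P0=4, P1=15, P2=17, P3=21, P4=9, P5=22, P6=24
Total turnaround = 4 + 15 + 17 + 21 + 9 + 22 + 24 = 112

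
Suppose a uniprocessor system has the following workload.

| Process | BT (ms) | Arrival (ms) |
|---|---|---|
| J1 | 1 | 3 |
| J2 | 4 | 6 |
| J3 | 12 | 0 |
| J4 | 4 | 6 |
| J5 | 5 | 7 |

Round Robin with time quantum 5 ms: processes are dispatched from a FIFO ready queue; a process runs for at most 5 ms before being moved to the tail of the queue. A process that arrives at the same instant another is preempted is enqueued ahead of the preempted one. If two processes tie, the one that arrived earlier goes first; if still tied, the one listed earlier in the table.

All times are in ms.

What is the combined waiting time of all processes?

42

Timeline: | J3 0-5 | J1 5-6 | J3 6-11 | J2 11-15 | J4 15-19 | J5 19-24 | J3 24-26 |
Completion: J1=6  J2=15  J3=26  J4=19  J5=24
Turnaround (C−A): J1=3  J2=9  J3=26  J4=13  J5=17
Waiting = turnaround − burst: J1=2, J2=5, J3=14, J4=9, J5=12
Total waiting = 2 + 5 + 14 + 9 + 12 = 42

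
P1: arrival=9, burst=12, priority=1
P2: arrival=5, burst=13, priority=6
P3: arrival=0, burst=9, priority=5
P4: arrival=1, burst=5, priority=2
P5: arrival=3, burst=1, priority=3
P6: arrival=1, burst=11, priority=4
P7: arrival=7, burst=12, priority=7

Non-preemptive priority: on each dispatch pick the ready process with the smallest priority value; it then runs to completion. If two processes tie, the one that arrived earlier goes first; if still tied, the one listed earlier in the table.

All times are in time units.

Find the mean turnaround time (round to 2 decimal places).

29.86

Schedule: | P3 0-9 | P1 9-21 | P4 21-26 | P5 26-27 | P6 27-38 | P2 38-51 | P7 51-63 |
Completion: P1=21  P2=51  P3=9  P4=26  P5=27  P6=38  P7=63
Turnaround (C−A): P1=12  P2=46  P3=9  P4=25  P5=24  P6=37  P7=56
Turnaround times: P1=12, P2=46, P3=9, P4=25, P5=24, P6=37, P7=56
Average turnaround = (12+46+9+25+24+37+56) / 7 = 209/7 = 29.86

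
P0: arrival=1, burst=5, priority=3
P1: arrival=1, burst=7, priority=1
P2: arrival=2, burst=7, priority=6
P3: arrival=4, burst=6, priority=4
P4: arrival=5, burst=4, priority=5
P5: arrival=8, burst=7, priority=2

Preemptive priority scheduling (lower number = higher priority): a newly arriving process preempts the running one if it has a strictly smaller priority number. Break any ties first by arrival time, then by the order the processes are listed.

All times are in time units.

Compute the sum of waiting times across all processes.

79

Schedule: | idle 0-1 | P1 1-8 | P5 8-15 | P0 15-20 | P3 20-26 | P4 26-30 | P2 30-37 |
Completion: P0=20  P1=8  P2=37  P3=26  P4=30  P5=15
Waiting = turnaround − burst: P0=14, P1=0, P2=28, P3=16, P4=21, P5=0
Total waiting = 14 + 0 + 28 + 16 + 21 + 0 = 79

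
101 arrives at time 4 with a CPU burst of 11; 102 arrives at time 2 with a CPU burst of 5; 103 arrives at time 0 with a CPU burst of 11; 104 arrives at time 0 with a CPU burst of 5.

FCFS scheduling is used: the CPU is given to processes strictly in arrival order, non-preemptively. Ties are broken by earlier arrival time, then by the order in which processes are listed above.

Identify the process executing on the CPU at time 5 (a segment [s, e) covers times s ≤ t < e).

Timeline: | 103 0-11 | 104 11-16 | 102 16-21 | 101 21-32 |
Completion: 101=32  102=21  103=11  104=16
Turnaround (C−A): 101=28  102=19  103=11  104=16

103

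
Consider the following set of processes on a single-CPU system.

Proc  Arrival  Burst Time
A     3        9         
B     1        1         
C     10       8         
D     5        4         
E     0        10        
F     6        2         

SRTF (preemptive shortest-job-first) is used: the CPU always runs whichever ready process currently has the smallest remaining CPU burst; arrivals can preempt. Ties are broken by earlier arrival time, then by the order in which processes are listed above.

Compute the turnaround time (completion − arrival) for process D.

Gantt: | E 0-1 | B 1-2 | E 2-5 | D 5-6 | F 6-8 | D 8-11 | E 11-17 | C 17-25 | A 25-34 |
Completion: A=34  B=2  C=25  D=11  E=17  F=8
Turnaround (C−A): A=31  B=1  C=15  D=6  E=17  F=2
Turnaround(D) = completion − arrival = 11 − 5 = 6

6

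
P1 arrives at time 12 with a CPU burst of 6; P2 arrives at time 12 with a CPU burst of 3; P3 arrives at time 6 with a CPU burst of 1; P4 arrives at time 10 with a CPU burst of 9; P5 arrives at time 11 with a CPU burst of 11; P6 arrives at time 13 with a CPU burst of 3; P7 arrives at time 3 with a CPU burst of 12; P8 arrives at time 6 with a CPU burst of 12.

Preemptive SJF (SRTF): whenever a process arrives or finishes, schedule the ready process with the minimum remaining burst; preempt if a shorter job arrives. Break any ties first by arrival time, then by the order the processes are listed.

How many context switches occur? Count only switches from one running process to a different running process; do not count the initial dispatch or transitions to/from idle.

9

Gantt: | idle 0-3 | P7 3-6 | P3 6-7 | P7 7-12 | P2 12-15 | P6 15-18 | P7 18-22 | P1 22-28 | P4 28-37 | P5 37-48 | P8 48-60 |
Completion: P1=28  P2=15  P3=7  P4=37  P5=48  P6=18  P7=22  P8=60
Turnaround (C−A): P1=16  P2=3  P3=1  P4=27  P5=37  P6=5  P7=19  P8=54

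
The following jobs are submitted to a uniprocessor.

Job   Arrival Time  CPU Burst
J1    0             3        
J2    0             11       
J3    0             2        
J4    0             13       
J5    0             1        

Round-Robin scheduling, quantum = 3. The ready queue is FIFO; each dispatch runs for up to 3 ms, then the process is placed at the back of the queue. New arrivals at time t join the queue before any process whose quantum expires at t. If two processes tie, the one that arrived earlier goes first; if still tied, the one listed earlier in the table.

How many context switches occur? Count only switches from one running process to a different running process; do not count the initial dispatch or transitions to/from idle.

10

Schedule: | J1 0-3 | J2 3-6 | J3 6-8 | J4 8-11 | J5 11-12 | J2 12-15 | J4 15-18 | J2 18-21 | J4 21-24 | J2 24-26 | J4 26-30 |
Completion: J1=3  J2=26  J3=8  J4=30  J5=12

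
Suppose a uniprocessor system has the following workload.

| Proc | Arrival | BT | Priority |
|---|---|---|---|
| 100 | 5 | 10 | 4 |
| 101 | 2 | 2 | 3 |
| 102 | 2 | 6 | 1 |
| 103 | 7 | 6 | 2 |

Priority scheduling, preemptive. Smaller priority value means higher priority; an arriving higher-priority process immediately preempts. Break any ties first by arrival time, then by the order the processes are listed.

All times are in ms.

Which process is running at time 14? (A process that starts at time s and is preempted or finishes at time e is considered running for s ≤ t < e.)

Timeline: | idle 0-2 | 102 2-8 | 103 8-14 | 101 14-16 | 100 16-26 |
Completion: 100=26  101=16  102=8  103=14

101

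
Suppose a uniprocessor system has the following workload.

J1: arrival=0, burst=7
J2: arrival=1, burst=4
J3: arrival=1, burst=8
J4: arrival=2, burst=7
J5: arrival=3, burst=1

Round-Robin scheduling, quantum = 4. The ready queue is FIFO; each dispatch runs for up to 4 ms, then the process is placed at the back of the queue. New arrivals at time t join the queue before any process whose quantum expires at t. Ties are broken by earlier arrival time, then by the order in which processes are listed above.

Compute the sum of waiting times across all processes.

62

Schedule: | J1 0-4 | J2 4-8 | J3 8-12 | J4 12-16 | J5 16-17 | J1 17-20 | J3 20-24 | J4 24-27 |
Completion: J1=20  J2=8  J3=24  J4=27  J5=17
Turnaround (C−A): J1=20  J2=7  J3=23  J4=25  J5=14
Waiting = turnaround − burst: J1=13, J2=3, J3=15, J4=18, J5=13
Total waiting = 13 + 3 + 15 + 18 + 13 = 62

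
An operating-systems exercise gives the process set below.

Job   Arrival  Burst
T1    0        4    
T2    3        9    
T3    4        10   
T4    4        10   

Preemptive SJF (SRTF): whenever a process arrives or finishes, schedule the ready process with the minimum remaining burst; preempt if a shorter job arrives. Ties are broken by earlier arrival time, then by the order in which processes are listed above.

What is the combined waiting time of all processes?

29

Schedule: | T1 0-4 | T2 4-13 | T3 13-23 | T4 23-33 |
Completion: T1=4  T2=13  T3=23  T4=33
Turnaround (C−A): T1=4  T2=10  T3=19  T4=29
Waiting = turnaround − burst: T1=0, T2=1, T3=9, T4=19
Total waiting = 0 + 1 + 9 + 19 = 29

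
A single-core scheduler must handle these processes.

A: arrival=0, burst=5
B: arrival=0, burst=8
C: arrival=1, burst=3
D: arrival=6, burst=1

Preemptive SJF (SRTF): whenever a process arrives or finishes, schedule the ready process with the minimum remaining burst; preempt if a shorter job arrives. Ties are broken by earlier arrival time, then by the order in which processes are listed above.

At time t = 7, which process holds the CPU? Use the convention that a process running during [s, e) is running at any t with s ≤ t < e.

A

Schedule: | A 0-1 | C 1-4 | A 4-6 | D 6-7 | A 7-9 | B 9-17 |
Completion: A=9  B=17  C=4  D=7
Turnaround (C−A): A=9  B=17  C=3  D=1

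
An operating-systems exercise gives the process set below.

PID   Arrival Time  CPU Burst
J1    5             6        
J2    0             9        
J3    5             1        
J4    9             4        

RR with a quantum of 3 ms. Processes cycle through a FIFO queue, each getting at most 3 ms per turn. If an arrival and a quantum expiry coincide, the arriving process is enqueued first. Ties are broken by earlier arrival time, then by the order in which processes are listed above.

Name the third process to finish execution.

J1

Schedule: | J2 0-6 | J1 6-9 | J3 9-10 | J2 10-13 | J4 13-16 | J1 16-19 | J4 19-20 |
Completion: J1=19  J2=13  J3=10  J4=20
Turnaround (C−A): J1=14  J2=13  J3=5  J4=11
Finish order: J3 → J2 → J1 → J4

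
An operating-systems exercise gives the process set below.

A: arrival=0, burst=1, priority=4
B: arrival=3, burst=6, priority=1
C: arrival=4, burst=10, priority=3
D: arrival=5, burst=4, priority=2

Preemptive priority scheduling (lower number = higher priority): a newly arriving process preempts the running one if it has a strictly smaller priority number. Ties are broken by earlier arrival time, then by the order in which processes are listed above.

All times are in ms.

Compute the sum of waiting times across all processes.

Schedule: | A 0-1 | idle 1-3 | B 3-9 | D 9-13 | C 13-23 |
Completion: A=1  B=9  C=23  D=13
Turnaround (C−A): A=1  B=6  C=19  D=8
Waiting = turnaround − burst: A=0, B=0, C=9, D=4
Total waiting = 0 + 0 + 9 + 4 = 13

13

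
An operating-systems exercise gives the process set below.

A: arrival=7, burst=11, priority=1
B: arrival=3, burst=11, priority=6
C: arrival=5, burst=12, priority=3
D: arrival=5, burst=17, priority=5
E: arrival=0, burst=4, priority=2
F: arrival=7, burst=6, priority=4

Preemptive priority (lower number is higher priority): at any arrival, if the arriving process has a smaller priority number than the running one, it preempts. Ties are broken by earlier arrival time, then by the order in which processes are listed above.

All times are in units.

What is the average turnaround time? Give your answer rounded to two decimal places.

28.17

Gantt: | E 0-4 | B 4-5 | C 5-7 | A 7-18 | C 18-28 | F 28-34 | D 34-51 | B 51-61 |
Completion: A=18  B=61  C=28  D=51  E=4  F=34
Turnaround (C−A): A=11  B=58  C=23  D=46  E=4  F=27
Turnaround times: A=11, B=58, C=23, D=46, E=4, F=27
Average turnaround = (11+58+23+46+4+27) / 6 = 169/6 = 28.17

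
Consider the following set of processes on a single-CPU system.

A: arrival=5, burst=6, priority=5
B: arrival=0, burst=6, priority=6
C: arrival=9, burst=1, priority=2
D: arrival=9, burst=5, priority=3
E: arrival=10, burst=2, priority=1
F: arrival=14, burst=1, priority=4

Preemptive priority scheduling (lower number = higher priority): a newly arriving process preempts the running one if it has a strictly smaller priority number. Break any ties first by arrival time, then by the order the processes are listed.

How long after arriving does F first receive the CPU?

Timeline: | B 0-5 | A 5-9 | C 9-10 | E 10-12 | D 12-17 | F 17-18 | A 18-20 | B 20-21 |
Completion: A=20  B=21  C=10  D=17  E=12  F=18
Response(F) = first start − arrival = 17 − 14 = 3

3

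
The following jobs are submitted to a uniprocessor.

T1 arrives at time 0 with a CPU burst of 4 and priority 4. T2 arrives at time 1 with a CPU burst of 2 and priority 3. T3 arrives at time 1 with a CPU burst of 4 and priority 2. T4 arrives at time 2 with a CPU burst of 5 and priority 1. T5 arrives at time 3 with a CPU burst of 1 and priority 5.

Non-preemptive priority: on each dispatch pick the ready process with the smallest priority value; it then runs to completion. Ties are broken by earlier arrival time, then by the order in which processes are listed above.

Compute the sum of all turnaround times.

Timeline: | T1 0-4 | T4 4-9 | T3 9-13 | T2 13-15 | T5 15-16 |
Completion: T1=4  T2=15  T3=13  T4=9  T5=16
Turnaround (C−A): T1=4  T2=14  T3=12  T4=7  T5=13
Turnaround = completion − arrival: T1=4, T2=14, T3=12, T4=7, T5=13
Total turnaround = 4 + 14 + 12 + 7 + 13 = 50

50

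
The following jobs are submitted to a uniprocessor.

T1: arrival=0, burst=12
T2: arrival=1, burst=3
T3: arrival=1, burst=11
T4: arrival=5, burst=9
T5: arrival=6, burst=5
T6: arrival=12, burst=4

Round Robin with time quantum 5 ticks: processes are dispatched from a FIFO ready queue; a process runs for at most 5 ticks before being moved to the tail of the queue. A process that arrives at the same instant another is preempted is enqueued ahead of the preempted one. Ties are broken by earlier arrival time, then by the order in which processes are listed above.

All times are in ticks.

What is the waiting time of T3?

32

Timeline: | T1 0-5 | T2 5-8 | T3 8-13 | T4 13-18 | T1 18-23 | T5 23-28 | T6 28-32 | T3 32-37 | T4 37-41 | T1 41-43 | T3 43-44 |
Completion: T1=43  T2=8  T3=44  T4=41  T5=28  T6=32
Turnaround (C−A): T1=43  T2=7  T3=43  T4=36  T5=22  T6=20
Waiting(T3) = turnaround − burst = 43 − 11 = 32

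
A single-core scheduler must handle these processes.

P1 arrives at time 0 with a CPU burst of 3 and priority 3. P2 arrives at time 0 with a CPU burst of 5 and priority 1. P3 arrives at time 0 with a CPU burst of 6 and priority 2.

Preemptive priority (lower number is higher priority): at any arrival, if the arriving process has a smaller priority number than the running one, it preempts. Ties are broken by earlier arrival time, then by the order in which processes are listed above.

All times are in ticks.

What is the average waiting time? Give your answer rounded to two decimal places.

Timeline: | P2 0-5 | P3 5-11 | P1 11-14 |
Completion: P1=14  P2=5  P3=11
Turnaround (C−A): P1=14  P2=5  P3=11
Waiting times: P1=11, P2=0, P3=5
Average waiting = (11+0+5) / 3 = 16/3 = 5.33

5.33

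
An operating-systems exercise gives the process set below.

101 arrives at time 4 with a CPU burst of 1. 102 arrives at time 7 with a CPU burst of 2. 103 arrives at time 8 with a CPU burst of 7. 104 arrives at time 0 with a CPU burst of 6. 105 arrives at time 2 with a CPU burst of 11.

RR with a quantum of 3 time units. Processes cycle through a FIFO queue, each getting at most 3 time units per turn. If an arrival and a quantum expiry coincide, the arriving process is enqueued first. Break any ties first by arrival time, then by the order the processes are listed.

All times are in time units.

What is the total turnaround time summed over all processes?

Timeline: | 104 0-3 | 105 3-6 | 104 6-9 | 101 9-10 | 105 10-13 | 102 13-15 | 103 15-18 | 105 18-21 | 103 21-24 | 105 24-26 | 103 26-27 |
Completion: 101=10  102=15  103=27  104=9  105=26
Turnaround (C−A): 101=6  102=8  103=19  104=9  105=24
Turnaround = completion − arrival: 101=6, 102=8, 103=19, 104=9, 105=24
Total turnaround = 6 + 8 + 19 + 9 + 24 = 66

66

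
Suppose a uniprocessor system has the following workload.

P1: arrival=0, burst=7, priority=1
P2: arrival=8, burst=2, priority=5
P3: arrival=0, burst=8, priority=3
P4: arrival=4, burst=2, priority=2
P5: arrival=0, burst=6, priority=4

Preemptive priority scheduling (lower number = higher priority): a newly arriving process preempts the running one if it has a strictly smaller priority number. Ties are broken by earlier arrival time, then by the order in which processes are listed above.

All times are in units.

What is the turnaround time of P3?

17

Gantt: | P1 0-7 | P4 7-9 | P3 9-17 | P5 17-23 | P2 23-25 |
Completion: P1=7  P2=25  P3=17  P4=9  P5=23
Turnaround (C−A): P1=7  P2=17  P3=17  P4=5  P5=23
Turnaround(P3) = completion − arrival = 17 − 0 = 17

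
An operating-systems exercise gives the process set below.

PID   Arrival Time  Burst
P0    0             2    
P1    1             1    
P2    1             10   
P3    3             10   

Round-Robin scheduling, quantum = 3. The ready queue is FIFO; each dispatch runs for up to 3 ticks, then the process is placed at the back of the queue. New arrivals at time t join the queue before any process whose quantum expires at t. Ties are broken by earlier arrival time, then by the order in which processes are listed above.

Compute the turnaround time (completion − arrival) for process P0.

Schedule: | P0 0-2 | P1 2-3 | P2 3-6 | P3 6-9 | P2 9-12 | P3 12-15 | P2 15-18 | P3 18-21 | P2 21-22 | P3 22-23 |
Completion: P0=2  P1=3  P2=22  P3=23
Turnaround(P0) = completion − arrival = 2 − 0 = 2

2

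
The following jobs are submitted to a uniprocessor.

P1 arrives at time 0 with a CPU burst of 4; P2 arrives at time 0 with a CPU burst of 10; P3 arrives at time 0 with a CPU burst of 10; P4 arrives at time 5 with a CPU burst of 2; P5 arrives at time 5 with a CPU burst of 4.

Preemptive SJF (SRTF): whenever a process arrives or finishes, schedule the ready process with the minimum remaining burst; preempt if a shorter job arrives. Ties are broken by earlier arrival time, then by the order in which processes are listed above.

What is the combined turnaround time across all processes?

Gantt: | P1 0-4 | P2 4-5 | P4 5-7 | P5 7-11 | P2 11-20 | P3 20-30 |
Completion: P1=4  P2=20  P3=30  P4=7  P5=11
Turnaround = completion − arrival: P1=4, P2=20, P3=30, P4=2, P5=6
Total turnaround = 4 + 20 + 30 + 2 + 6 = 62

62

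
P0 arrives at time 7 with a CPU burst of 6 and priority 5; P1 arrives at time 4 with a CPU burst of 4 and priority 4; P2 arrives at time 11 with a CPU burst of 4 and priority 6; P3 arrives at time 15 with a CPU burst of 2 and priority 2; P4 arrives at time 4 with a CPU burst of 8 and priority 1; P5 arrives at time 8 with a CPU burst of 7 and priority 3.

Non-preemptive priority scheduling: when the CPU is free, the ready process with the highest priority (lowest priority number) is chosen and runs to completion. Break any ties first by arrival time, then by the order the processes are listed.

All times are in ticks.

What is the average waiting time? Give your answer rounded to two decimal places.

Gantt: | idle 0-4 | P4 4-12 | P5 12-19 | P3 19-21 | P1 21-25 | P0 25-31 | P2 31-35 |
Completion: P0=31  P1=25  P2=35  P3=21  P4=12  P5=19
Turnaround (C−A): P0=24  P1=21  P2=24  P3=6  P4=8  P5=11
Waiting times: P0=18, P1=17, P2=20, P3=4, P4=0, P5=4
Average waiting = (18+17+20+4+0+4) / 6 = 63/6 = 10.50

10.50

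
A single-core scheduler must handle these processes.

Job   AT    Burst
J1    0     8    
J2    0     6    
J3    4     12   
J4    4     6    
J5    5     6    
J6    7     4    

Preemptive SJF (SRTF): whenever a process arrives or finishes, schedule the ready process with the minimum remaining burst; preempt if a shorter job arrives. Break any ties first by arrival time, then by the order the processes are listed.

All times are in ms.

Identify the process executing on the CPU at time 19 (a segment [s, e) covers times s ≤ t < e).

Timeline: | J2 0-6 | J4 6-7 | J6 7-11 | J4 11-16 | J5 16-22 | J1 22-30 | J3 30-42 |
Completion: J1=30  J2=6  J3=42  J4=16  J5=22  J6=11
Turnaround (C−A): J1=30  J2=6  J3=38  J4=12  J5=17  J6=4

J5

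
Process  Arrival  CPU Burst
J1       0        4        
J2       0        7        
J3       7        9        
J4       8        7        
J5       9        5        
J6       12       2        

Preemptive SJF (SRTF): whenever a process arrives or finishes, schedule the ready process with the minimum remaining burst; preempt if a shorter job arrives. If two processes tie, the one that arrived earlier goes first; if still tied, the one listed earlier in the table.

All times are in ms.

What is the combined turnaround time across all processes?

70

Schedule: | J1 0-4 | J2 4-11 | J5 11-12 | J6 12-14 | J5 14-18 | J4 18-25 | J3 25-34 |
Completion: J1=4  J2=11  J3=34  J4=25  J5=18  J6=14
Turnaround = completion − arrival: J1=4, J2=11, J3=27, J4=17, J5=9, J6=2
Total turnaround = 4 + 11 + 27 + 17 + 9 + 2 = 70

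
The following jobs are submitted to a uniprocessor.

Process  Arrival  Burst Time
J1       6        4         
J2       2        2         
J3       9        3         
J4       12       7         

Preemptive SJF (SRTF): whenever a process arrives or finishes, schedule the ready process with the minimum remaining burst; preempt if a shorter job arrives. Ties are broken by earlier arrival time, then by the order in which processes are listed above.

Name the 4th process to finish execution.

Schedule: | idle 0-2 | J2 2-4 | idle 4-6 | J1 6-10 | J3 10-13 | J4 13-20 |
Completion: J1=10  J2=4  J3=13  J4=20
Turnaround (C−A): J1=4  J2=2  J3=4  J4=8
Finish order: J2 → J1 → J3 → J4

J4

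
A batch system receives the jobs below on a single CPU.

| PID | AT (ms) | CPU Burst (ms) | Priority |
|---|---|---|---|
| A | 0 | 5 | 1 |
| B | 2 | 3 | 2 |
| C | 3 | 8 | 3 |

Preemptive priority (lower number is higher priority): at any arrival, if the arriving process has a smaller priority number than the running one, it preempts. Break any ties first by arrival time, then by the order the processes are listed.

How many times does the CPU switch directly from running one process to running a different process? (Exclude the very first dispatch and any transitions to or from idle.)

Schedule: | A 0-5 | B 5-8 | C 8-16 |
Completion: A=5  B=8  C=16

2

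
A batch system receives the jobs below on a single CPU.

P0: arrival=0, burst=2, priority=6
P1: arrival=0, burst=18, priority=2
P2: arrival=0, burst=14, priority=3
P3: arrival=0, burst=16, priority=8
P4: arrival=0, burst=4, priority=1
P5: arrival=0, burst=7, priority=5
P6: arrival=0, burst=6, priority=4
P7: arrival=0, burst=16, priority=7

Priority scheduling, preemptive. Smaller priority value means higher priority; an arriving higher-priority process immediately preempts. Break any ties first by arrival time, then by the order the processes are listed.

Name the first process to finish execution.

P4

Schedule: | P4 0-4 | P1 4-22 | P2 22-36 | P6 36-42 | P5 42-49 | P0 49-51 | P7 51-67 | P3 67-83 |
Completion: P0=51  P1=22  P2=36  P3=83  P4=4  P5=49  P6=42  P7=67
Finish order: P4 → P1 → P2 → P6 → P5 → P0 → P7 → P3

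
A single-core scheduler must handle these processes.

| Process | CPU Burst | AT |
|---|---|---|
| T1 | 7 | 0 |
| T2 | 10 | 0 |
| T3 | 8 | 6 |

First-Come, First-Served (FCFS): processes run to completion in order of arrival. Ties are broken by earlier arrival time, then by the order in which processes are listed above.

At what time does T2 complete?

Gantt: | T1 0-7 | T2 7-17 | T3 17-25 |
Completion: T1=7  T2=17  T3=25

17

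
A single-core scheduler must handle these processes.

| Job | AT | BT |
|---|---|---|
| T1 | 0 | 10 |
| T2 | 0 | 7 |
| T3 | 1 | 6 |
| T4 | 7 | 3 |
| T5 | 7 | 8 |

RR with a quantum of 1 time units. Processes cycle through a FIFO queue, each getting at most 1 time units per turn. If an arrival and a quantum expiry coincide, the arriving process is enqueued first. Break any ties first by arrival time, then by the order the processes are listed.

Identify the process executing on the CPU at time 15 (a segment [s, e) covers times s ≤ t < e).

Gantt: | T1 0-1 | T2 1-2 | T3 2-3 | T1 3-4 | T2 4-5 | T3 5-6 | T1 6-7 | T2 7-8 | T3 8-9 | T4 9-10 | T5 10-11 | T1 11-12 | T2 12-13 | T3 13-14 | T4 14-15 | T5 15-16 | T1 16-17 | T2 17-18 | T3 18-19 | T4 19-20 | T5 20-21 | T1 21-22 | T2 22-23 | T3 23-24 | T5 24-25 | T1 25-26 | T2 26-27 | T5 27-28 | T1 28-29 | T5 29-30 | T1 30-31 | T5 31-32 | T1 32-33 | T5 33-34 |
Completion: T1=33  T2=27  T3=24  T4=20  T5=34
Turnaround (C−A): T1=33  T2=27  T3=23  T4=13  T5=27

T5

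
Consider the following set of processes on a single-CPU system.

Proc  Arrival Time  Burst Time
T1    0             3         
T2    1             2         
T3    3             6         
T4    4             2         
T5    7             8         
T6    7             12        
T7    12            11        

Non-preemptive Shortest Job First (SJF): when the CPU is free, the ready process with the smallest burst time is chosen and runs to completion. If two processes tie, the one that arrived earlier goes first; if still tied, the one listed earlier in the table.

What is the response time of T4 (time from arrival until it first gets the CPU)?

Gantt: | T1 0-3 | T2 3-5 | T4 5-7 | T3 7-13 | T5 13-21 | T7 21-32 | T6 32-44 |
Completion: T1=3  T2=5  T3=13  T4=7  T5=21  T6=44  T7=32
Turnaround (C−A): T1=3  T2=4  T3=10  T4=3  T5=14  T6=37  T7=20
Response(T4) = first start − arrival = 5 − 4 = 1

1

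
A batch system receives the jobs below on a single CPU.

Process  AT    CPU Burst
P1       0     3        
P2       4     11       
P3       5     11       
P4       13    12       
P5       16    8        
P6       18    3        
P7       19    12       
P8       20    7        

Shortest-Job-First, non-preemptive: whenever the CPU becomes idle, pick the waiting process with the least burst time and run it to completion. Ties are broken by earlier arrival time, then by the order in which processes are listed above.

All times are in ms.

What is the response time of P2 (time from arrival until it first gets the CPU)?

0

Timeline: | P1 0-3 | idle 3-4 | P2 4-15 | P3 15-26 | P6 26-29 | P8 29-36 | P5 36-44 | P4 44-56 | P7 56-68 |
Completion: P1=3  P2=15  P3=26  P4=56  P5=44  P6=29  P7=68  P8=36
Turnaround (C−A): P1=3  P2=11  P3=21  P4=43  P5=28  P6=11  P7=49  P8=16
Response(P2) = first start − arrival = 4 − 4 = 0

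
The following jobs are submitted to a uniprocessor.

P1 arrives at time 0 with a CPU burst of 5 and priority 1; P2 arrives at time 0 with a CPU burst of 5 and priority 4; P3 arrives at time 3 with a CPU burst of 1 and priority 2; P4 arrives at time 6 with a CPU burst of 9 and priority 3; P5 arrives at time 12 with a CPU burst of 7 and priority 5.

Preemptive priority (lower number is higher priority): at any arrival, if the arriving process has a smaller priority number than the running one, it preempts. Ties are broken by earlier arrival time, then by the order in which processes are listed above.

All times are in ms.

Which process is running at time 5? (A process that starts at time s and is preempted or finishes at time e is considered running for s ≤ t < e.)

P3

Schedule: | P1 0-5 | P3 5-6 | P4 6-15 | P2 15-20 | P5 20-27 |
Completion: P1=5  P2=20  P3=6  P4=15  P5=27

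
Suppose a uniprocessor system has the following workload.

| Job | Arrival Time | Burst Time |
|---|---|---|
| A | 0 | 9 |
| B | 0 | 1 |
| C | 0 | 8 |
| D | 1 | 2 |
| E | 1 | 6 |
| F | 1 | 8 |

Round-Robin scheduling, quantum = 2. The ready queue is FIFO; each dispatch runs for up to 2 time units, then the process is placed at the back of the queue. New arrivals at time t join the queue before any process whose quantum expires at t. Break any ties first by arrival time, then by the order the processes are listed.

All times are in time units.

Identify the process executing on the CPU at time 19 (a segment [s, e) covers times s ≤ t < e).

Schedule: | A 0-2 | B 2-3 | C 3-5 | D 5-7 | E 7-9 | F 9-11 | A 11-13 | C 13-15 | E 15-17 | F 17-19 | A 19-21 | C 21-23 | E 23-25 | F 25-27 | A 27-29 | C 29-31 | F 31-33 | A 33-34 |
Completion: A=34  B=3  C=31  D=7  E=25  F=33
Turnaround (C−A): A=34  B=3  C=31  D=6  E=24  F=32

A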